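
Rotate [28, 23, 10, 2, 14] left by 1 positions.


Left rotate by 1: [23, 10, 2, 14, 28]


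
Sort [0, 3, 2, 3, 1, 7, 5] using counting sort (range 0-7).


Count array: [1, 1, 1, 2, 0, 1, 0, 1]
Reconstruct: [0, 1, 2, 3, 3, 5, 7]


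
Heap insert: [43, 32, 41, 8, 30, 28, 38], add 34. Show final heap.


Append 34: [43, 32, 41, 8, 30, 28, 38, 34]
Bubble up: swap idx 7(34) with idx 3(8); swap idx 3(34) with idx 1(32)
Result: [43, 34, 41, 32, 30, 28, 38, 8]


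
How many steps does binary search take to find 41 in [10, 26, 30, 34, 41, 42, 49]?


Search for 41:
[0,6] mid=3 arr[3]=34
[4,6] mid=5 arr[5]=42
[4,4] mid=4 arr[4]=41
Total: 3 comparisons


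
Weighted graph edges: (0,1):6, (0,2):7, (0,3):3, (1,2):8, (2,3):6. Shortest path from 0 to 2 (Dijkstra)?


Dijkstra from 0:
Distances: {0: 0, 1: 6, 2: 7, 3: 3}
Shortest distance to 2 = 7, path = [0, 2]


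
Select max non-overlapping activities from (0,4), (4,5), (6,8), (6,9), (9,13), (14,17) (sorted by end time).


Greedy: pick earliest-ending, then skip overlaps.
Selected (5 activities): [(0, 4), (4, 5), (6, 8), (9, 13), (14, 17)]


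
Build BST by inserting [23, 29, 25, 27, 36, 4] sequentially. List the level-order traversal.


Root = 23; build tree by BST insertion.
Level-Order traversal: [23, 4, 29, 25, 36, 27]


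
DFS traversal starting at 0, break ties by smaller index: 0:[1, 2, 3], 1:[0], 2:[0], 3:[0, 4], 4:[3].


DFS stack-based: start with [0]
Visit order: [0, 1, 2, 3, 4]


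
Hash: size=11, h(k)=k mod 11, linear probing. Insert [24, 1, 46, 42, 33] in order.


Insertions: 24->slot 2; 1->slot 1; 46->slot 3; 42->slot 9; 33->slot 0
Table: [33, 1, 24, 46, None, None, None, None, None, 42, None]


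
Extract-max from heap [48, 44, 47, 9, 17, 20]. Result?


Max = 48
Replace root with last, heapify down
Resulting heap: [47, 44, 20, 9, 17]


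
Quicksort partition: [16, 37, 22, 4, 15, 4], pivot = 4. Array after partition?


Elements <= 4 go left of pivot.
Result: [4, 4, 22, 16, 15, 37], pivot at index 1


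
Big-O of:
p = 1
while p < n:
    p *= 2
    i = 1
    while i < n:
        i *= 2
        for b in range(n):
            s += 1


Per nesting level: O(log n) * O(log n) * O(n) = O(n (log n)^2)
Complexity: O(n (log n)^2)


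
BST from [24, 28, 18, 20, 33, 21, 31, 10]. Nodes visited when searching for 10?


BST root = 24
Search for 10: compare at each node
Path: [24, 18, 10]


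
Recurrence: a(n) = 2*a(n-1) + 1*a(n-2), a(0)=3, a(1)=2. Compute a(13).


Build bottom-up:
...a(11)=18616, a(12)=44943, a(13)=2*44943+1*18616=108502


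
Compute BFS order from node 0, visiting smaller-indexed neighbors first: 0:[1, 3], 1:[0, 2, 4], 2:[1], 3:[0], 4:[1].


BFS queue: start with [0]
Visit order: [0, 1, 3, 2, 4]


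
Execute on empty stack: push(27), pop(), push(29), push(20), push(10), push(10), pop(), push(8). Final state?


push(27) -> [27]
pop() returns 27 -> []
push(29) -> [29]
push(20) -> [29, 20]
push(10) -> [29, 20, 10]
push(10) -> [29, 20, 10, 10]
pop() returns 10 -> [29, 20, 10]
push(8) -> [29, 20, 10, 8]
Final stack (bottom to top): [29, 20, 10, 8]


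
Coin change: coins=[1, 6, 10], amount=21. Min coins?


dp[0]=0; dp[i]=1+min(dp[i-c] for c in coins)
...dp[16]=2, dp[17]=3, dp[18]=3, dp[19]=4, dp[20]=2, dp[21]=3
Minimum coins for 21 = 3


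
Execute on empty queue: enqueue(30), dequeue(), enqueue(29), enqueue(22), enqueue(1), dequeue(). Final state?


enqueue(30) -> [30]
dequeue() returns 30 -> []
enqueue(29) -> [29]
enqueue(22) -> [29, 22]
enqueue(1) -> [29, 22, 1]
dequeue() returns 29 -> [22, 1]
Final queue (front to back): [22, 1]


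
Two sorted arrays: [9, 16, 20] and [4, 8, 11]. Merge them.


Compare heads, take smaller each step.
Merged: [4, 8, 9, 11, 16, 20]


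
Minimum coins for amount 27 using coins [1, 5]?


dp[0]=0; dp[i]=1+min(dp[i-c] for c in coins)
...dp[22]=6, dp[23]=7, dp[24]=8, dp[25]=5, dp[26]=6, dp[27]=7
Minimum coins for 27 = 7


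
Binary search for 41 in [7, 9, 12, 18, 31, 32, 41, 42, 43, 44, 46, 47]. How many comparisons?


Search for 41:
[0,11] mid=5 arr[5]=32
[6,11] mid=8 arr[8]=43
[6,7] mid=6 arr[6]=41
Total: 3 comparisons


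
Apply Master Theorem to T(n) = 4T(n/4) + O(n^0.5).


a=4, b=4, c=0.5. log_4(4)=1 > c=0.5. Case 1: O(n^log_b(a)) = O(n)
Complexity: O(n)


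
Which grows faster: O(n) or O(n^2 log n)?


linear grows slower than n^2 log n
O(n) is asymptotically smaller; O(n^2 log n) grows faster


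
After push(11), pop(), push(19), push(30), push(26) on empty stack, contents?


push(11) -> [11]
pop() returns 11 -> []
push(19) -> [19]
push(30) -> [19, 30]
push(26) -> [19, 30, 26]
Final stack (bottom to top): [19, 30, 26]


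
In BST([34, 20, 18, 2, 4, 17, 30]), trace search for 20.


BST root = 34
Search for 20: compare at each node
Path: [34, 20]


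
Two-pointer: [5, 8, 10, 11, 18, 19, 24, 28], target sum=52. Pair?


Two pointers: lo=0, hi=7
Found pair: (24, 28) summing to 52


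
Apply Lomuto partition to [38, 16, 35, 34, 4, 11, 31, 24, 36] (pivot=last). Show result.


Elements <= 36 go left of pivot.
Result: [16, 35, 34, 4, 11, 31, 24, 36, 38], pivot at index 7


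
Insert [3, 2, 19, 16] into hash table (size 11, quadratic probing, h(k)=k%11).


Insertions: 3->slot 3; 2->slot 2; 19->slot 8; 16->slot 5
Table: [None, None, 2, 3, None, 16, None, None, 19, None, None]


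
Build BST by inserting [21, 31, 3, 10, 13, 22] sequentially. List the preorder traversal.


Root = 21; build tree by BST insertion.
Preorder traversal: [21, 3, 10, 13, 31, 22]


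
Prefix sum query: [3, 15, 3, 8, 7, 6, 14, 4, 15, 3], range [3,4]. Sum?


Prefix sums: [0, 3, 18, 21, 29, 36, 42, 56, 60, 75, 78]
Sum[3..4] = prefix[5] - prefix[3] = 36 - 21 = 15


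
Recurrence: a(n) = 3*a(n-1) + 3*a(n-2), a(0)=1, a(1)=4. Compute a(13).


Build bottom-up:
...a(11)=2432187, a(12)=9221121, a(13)=3*9221121+3*2432187=34959924


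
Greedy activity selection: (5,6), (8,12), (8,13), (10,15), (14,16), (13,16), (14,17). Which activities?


Greedy: pick earliest-ending, then skip overlaps.
Selected (3 activities): [(5, 6), (8, 12), (14, 16)]


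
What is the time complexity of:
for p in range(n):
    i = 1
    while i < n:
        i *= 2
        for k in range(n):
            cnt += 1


Per nesting level: O(n) * O(log n) * O(n) = O(n^2 log n)
Complexity: O(n^2 log n)


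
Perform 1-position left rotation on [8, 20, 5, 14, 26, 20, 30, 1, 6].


Left rotate by 1: [20, 5, 14, 26, 20, 30, 1, 6, 8]


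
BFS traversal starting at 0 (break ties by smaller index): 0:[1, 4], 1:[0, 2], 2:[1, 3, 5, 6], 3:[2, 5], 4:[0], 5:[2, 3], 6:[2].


BFS queue: start with [0]
Visit order: [0, 1, 4, 2, 3, 5, 6]


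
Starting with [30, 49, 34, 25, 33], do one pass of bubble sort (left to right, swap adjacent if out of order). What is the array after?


After one pass: [30, 34, 25, 33, 49]


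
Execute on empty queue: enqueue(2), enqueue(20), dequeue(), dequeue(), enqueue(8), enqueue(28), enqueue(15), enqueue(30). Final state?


enqueue(2) -> [2]
enqueue(20) -> [2, 20]
dequeue() returns 2 -> [20]
dequeue() returns 20 -> []
enqueue(8) -> [8]
enqueue(28) -> [8, 28]
enqueue(15) -> [8, 28, 15]
enqueue(30) -> [8, 28, 15, 30]
Final queue (front to back): [8, 28, 15, 30]


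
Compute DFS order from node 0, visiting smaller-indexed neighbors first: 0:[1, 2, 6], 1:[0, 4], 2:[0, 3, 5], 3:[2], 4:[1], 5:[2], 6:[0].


DFS stack-based: start with [0]
Visit order: [0, 1, 4, 2, 3, 5, 6]


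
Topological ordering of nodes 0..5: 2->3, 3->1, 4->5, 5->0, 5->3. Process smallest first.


Kahn's algorithm, process smallest node first
Order: [2, 4, 5, 0, 3, 1]


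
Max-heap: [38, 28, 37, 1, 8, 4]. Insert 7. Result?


Append 7: [38, 28, 37, 1, 8, 4, 7]
Bubble up: no swaps needed
Result: [38, 28, 37, 1, 8, 4, 7]


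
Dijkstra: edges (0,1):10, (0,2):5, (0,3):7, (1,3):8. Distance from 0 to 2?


Dijkstra from 0:
Distances: {0: 0, 1: 10, 2: 5, 3: 7}
Shortest distance to 2 = 5, path = [0, 2]


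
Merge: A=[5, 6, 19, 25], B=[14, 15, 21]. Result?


Compare heads, take smaller each step.
Merged: [5, 6, 14, 15, 19, 21, 25]


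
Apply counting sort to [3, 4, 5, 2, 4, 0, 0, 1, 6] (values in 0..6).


Count array: [2, 1, 1, 1, 2, 1, 1]
Reconstruct: [0, 0, 1, 2, 3, 4, 4, 5, 6]


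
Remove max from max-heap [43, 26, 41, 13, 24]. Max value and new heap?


Max = 43
Replace root with last, heapify down
Resulting heap: [41, 26, 24, 13]


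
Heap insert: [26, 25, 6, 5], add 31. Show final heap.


Append 31: [26, 25, 6, 5, 31]
Bubble up: swap idx 4(31) with idx 1(25); swap idx 1(31) with idx 0(26)
Result: [31, 26, 6, 5, 25]


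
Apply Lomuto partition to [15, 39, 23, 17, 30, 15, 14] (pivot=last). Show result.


Elements <= 14 go left of pivot.
Result: [14, 39, 23, 17, 30, 15, 15], pivot at index 0


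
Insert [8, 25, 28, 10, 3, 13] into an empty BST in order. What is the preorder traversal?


Root = 8; build tree by BST insertion.
Preorder traversal: [8, 3, 25, 10, 13, 28]


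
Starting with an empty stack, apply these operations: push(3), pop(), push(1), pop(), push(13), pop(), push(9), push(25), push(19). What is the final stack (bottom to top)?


push(3) -> [3]
pop() returns 3 -> []
push(1) -> [1]
pop() returns 1 -> []
push(13) -> [13]
pop() returns 13 -> []
push(9) -> [9]
push(25) -> [9, 25]
push(19) -> [9, 25, 19]
Final stack (bottom to top): [9, 25, 19]


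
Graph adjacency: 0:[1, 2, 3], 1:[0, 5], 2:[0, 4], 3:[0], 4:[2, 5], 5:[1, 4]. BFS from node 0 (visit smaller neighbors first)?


BFS queue: start with [0]
Visit order: [0, 1, 2, 3, 5, 4]


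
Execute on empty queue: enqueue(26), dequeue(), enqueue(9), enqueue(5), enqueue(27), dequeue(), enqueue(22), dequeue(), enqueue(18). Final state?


enqueue(26) -> [26]
dequeue() returns 26 -> []
enqueue(9) -> [9]
enqueue(5) -> [9, 5]
enqueue(27) -> [9, 5, 27]
dequeue() returns 9 -> [5, 27]
enqueue(22) -> [5, 27, 22]
dequeue() returns 5 -> [27, 22]
enqueue(18) -> [27, 22, 18]
Final queue (front to back): [27, 22, 18]


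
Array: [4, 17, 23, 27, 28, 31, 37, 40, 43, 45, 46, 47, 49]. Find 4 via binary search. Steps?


Search for 4:
[0,12] mid=6 arr[6]=37
[0,5] mid=2 arr[2]=23
[0,1] mid=0 arr[0]=4
Total: 3 comparisons


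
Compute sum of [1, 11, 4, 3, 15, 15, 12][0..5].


Prefix sums: [0, 1, 12, 16, 19, 34, 49, 61]
Sum[0..5] = prefix[6] - prefix[0] = 49 - 0 = 49


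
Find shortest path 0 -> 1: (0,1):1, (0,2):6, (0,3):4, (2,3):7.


Dijkstra from 0:
Distances: {0: 0, 1: 1, 2: 6, 3: 4}
Shortest distance to 1 = 1, path = [0, 1]


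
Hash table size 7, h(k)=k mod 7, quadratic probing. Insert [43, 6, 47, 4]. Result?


Insertions: 43->slot 1; 6->slot 6; 47->slot 5; 4->slot 4
Table: [None, 43, None, None, 4, 47, 6]


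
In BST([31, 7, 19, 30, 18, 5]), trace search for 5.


BST root = 31
Search for 5: compare at each node
Path: [31, 7, 5]


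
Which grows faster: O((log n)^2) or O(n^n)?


polylogarithmic grows slower than n^n
O((log n)^2) is asymptotically smaller; O(n^n) grows faster


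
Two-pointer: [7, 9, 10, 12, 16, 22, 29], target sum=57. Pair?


Two pointers: lo=0, hi=6
No pair sums to 57


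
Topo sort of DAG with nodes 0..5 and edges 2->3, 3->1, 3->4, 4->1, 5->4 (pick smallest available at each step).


Kahn's algorithm, process smallest node first
Order: [0, 2, 3, 5, 4, 1]


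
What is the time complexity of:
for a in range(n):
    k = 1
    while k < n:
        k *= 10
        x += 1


Per nesting level: O(n) * O(log n) = O(n log n)
Complexity: O(n log n)


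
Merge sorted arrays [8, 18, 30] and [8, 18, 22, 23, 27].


Compare heads, take smaller each step.
Merged: [8, 8, 18, 18, 22, 23, 27, 30]


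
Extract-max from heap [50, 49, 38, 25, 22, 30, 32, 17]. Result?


Max = 50
Replace root with last, heapify down
Resulting heap: [49, 25, 38, 17, 22, 30, 32]


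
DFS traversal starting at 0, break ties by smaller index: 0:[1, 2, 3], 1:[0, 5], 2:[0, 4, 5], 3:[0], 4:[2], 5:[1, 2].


DFS stack-based: start with [0]
Visit order: [0, 1, 5, 2, 4, 3]


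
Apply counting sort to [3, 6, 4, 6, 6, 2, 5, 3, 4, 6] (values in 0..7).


Count array: [0, 0, 1, 2, 2, 1, 4, 0]
Reconstruct: [2, 3, 3, 4, 4, 5, 6, 6, 6, 6]


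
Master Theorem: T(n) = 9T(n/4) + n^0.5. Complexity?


a=9, b=4, c=0.5. log_4(9)=1.585 > c=0.5. Case 1: O(n^log_b(a)) = O(n^1.585)
Complexity: O(n^1.585)


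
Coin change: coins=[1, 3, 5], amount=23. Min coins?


dp[0]=0; dp[i]=1+min(dp[i-c] for c in coins)
...dp[18]=4, dp[19]=5, dp[20]=4, dp[21]=5, dp[22]=6, dp[23]=5
Minimum coins for 23 = 5


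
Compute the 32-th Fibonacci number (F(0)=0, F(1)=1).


F(n)=F(n-1)+F(n-2)
...F(30)=832040, F(31)=1346269, F(32)=2178309


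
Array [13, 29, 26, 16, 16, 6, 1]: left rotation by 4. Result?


Left rotate by 4: [16, 6, 1, 13, 29, 26, 16]


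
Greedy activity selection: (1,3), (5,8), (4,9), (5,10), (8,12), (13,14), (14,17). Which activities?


Greedy: pick earliest-ending, then skip overlaps.
Selected (5 activities): [(1, 3), (5, 8), (8, 12), (13, 14), (14, 17)]


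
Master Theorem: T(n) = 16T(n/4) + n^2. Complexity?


a=16, b=4, c=2. log_4(16)=2 = c=2. Case 2: O(n^c log n) = O(n^2 log n)
Complexity: O(n^2 log n)


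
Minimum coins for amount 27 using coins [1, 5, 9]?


dp[0]=0; dp[i]=1+min(dp[i-c] for c in coins)
...dp[22]=6, dp[23]=3, dp[24]=4, dp[25]=5, dp[26]=6, dp[27]=3
Minimum coins for 27 = 3


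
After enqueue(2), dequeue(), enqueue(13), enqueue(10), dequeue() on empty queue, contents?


enqueue(2) -> [2]
dequeue() returns 2 -> []
enqueue(13) -> [13]
enqueue(10) -> [13, 10]
dequeue() returns 13 -> [10]
Final queue (front to back): [10]


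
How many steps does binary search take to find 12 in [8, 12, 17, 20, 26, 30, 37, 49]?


Search for 12:
[0,7] mid=3 arr[3]=20
[0,2] mid=1 arr[1]=12
Total: 2 comparisons


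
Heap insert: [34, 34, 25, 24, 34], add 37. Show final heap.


Append 37: [34, 34, 25, 24, 34, 37]
Bubble up: swap idx 5(37) with idx 2(25); swap idx 2(37) with idx 0(34)
Result: [37, 34, 34, 24, 34, 25]


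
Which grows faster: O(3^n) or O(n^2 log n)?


n^2 log n grows slower than exponential (base 3)
O(n^2 log n) is asymptotically smaller; O(3^n) grows faster


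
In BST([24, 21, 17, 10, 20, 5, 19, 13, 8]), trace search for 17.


BST root = 24
Search for 17: compare at each node
Path: [24, 21, 17]


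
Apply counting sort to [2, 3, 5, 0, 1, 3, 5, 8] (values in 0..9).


Count array: [1, 1, 1, 2, 0, 2, 0, 0, 1, 0]
Reconstruct: [0, 1, 2, 3, 3, 5, 5, 8]


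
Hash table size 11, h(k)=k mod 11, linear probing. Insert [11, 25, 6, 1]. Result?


Insertions: 11->slot 0; 25->slot 3; 6->slot 6; 1->slot 1
Table: [11, 1, None, 25, None, None, 6, None, None, None, None]


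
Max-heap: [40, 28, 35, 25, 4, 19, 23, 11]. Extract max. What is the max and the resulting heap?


Max = 40
Replace root with last, heapify down
Resulting heap: [35, 28, 23, 25, 4, 19, 11]


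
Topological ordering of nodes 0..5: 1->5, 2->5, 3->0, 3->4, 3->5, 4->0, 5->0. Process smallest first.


Kahn's algorithm, process smallest node first
Order: [1, 2, 3, 4, 5, 0]


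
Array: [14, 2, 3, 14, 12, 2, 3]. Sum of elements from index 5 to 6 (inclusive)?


Prefix sums: [0, 14, 16, 19, 33, 45, 47, 50]
Sum[5..6] = prefix[7] - prefix[5] = 50 - 45 = 5


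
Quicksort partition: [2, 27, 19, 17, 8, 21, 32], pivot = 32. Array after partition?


Elements <= 32 go left of pivot.
Result: [2, 27, 19, 17, 8, 21, 32], pivot at index 6


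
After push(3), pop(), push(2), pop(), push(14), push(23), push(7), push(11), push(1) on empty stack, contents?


push(3) -> [3]
pop() returns 3 -> []
push(2) -> [2]
pop() returns 2 -> []
push(14) -> [14]
push(23) -> [14, 23]
push(7) -> [14, 23, 7]
push(11) -> [14, 23, 7, 11]
push(1) -> [14, 23, 7, 11, 1]
Final stack (bottom to top): [14, 23, 7, 11, 1]


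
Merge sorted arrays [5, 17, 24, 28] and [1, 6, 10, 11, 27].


Compare heads, take smaller each step.
Merged: [1, 5, 6, 10, 11, 17, 24, 27, 28]


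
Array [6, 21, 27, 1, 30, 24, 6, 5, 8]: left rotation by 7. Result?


Left rotate by 7: [5, 8, 6, 21, 27, 1, 30, 24, 6]


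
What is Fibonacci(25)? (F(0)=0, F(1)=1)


F(n)=F(n-1)+F(n-2)
...F(23)=28657, F(24)=46368, F(25)=75025


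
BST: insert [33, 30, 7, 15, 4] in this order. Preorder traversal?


Root = 33; build tree by BST insertion.
Preorder traversal: [33, 30, 7, 4, 15]


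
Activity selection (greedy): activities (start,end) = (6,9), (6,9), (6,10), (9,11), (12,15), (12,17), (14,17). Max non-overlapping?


Greedy: pick earliest-ending, then skip overlaps.
Selected (3 activities): [(6, 9), (9, 11), (12, 15)]


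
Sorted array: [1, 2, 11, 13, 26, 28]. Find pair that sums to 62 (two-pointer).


Two pointers: lo=0, hi=5
No pair sums to 62


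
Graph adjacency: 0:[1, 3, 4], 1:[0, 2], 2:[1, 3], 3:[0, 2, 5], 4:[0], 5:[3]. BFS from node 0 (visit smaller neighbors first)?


BFS queue: start with [0]
Visit order: [0, 1, 3, 4, 2, 5]


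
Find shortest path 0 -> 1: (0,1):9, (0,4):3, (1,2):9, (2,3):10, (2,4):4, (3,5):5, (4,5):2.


Dijkstra from 0:
Distances: {0: 0, 1: 9, 2: 7, 3: 10, 4: 3, 5: 5}
Shortest distance to 1 = 9, path = [0, 1]


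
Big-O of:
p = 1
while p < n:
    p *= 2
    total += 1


Per nesting level: O(log n) = O(log n)
Complexity: O(log n)


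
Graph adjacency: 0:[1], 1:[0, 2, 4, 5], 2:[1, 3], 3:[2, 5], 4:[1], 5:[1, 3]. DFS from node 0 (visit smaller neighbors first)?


DFS stack-based: start with [0]
Visit order: [0, 1, 2, 3, 5, 4]


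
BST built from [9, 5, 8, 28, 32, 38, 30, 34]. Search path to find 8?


BST root = 9
Search for 8: compare at each node
Path: [9, 5, 8]


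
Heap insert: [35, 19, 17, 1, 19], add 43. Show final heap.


Append 43: [35, 19, 17, 1, 19, 43]
Bubble up: swap idx 5(43) with idx 2(17); swap idx 2(43) with idx 0(35)
Result: [43, 19, 35, 1, 19, 17]


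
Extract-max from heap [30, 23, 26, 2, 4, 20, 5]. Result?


Max = 30
Replace root with last, heapify down
Resulting heap: [26, 23, 20, 2, 4, 5]


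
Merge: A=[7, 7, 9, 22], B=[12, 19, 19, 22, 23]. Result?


Compare heads, take smaller each step.
Merged: [7, 7, 9, 12, 19, 19, 22, 22, 23]


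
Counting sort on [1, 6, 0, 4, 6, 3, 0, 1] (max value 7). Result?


Count array: [2, 2, 0, 1, 1, 0, 2, 0]
Reconstruct: [0, 0, 1, 1, 3, 4, 6, 6]


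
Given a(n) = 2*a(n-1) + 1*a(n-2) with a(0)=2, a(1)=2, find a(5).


Build bottom-up:
...a(3)=14, a(4)=34, a(5)=2*34+1*14=82


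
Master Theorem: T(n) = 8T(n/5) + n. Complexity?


a=8, b=5, c=1. log_5(8)=1.292 > c=1. Case 1: O(n^log_b(a)) = O(n^1.292)
Complexity: O(n^1.292)


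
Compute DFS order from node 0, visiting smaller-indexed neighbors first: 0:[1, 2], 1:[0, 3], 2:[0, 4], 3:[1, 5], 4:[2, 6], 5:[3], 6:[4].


DFS stack-based: start with [0]
Visit order: [0, 1, 3, 5, 2, 4, 6]


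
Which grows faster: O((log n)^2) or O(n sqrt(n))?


polylogarithmic grows slower than n^1.5
O((log n)^2) is asymptotically smaller; O(n sqrt(n)) grows faster


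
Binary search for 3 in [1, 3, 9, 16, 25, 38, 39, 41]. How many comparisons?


Search for 3:
[0,7] mid=3 arr[3]=16
[0,2] mid=1 arr[1]=3
Total: 2 comparisons


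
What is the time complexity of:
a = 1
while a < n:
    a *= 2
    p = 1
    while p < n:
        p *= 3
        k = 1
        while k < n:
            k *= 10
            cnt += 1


Per nesting level: O(log n) * O(log n) * O(log n) = O((log n)^3)
Complexity: O((log n)^3)


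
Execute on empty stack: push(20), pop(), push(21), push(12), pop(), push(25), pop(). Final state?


push(20) -> [20]
pop() returns 20 -> []
push(21) -> [21]
push(12) -> [21, 12]
pop() returns 12 -> [21]
push(25) -> [21, 25]
pop() returns 25 -> [21]
Final stack (bottom to top): [21]


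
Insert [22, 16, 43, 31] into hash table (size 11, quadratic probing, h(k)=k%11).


Insertions: 22->slot 0; 16->slot 5; 43->slot 10; 31->slot 9
Table: [22, None, None, None, None, 16, None, None, None, 31, 43]


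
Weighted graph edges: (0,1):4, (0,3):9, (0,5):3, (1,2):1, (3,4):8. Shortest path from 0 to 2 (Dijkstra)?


Dijkstra from 0:
Distances: {0: 0, 1: 4, 2: 5, 3: 9, 4: 17, 5: 3}
Shortest distance to 2 = 5, path = [0, 1, 2]


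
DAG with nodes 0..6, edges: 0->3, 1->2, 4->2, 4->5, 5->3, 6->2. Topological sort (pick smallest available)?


Kahn's algorithm, process smallest node first
Order: [0, 1, 4, 5, 3, 6, 2]


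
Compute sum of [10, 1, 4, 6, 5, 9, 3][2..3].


Prefix sums: [0, 10, 11, 15, 21, 26, 35, 38]
Sum[2..3] = prefix[4] - prefix[2] = 21 - 11 = 10


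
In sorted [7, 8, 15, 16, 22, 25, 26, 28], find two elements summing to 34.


Two pointers: lo=0, hi=7
Found pair: (8, 26) summing to 34


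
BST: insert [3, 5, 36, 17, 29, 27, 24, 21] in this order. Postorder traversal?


Root = 3; build tree by BST insertion.
Postorder traversal: [21, 24, 27, 29, 17, 36, 5, 3]


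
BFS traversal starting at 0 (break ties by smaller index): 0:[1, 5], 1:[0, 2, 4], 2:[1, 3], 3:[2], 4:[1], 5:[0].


BFS queue: start with [0]
Visit order: [0, 1, 5, 2, 4, 3]


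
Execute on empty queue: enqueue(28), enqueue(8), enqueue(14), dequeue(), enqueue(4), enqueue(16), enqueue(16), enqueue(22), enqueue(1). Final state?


enqueue(28) -> [28]
enqueue(8) -> [28, 8]
enqueue(14) -> [28, 8, 14]
dequeue() returns 28 -> [8, 14]
enqueue(4) -> [8, 14, 4]
enqueue(16) -> [8, 14, 4, 16]
enqueue(16) -> [8, 14, 4, 16, 16]
enqueue(22) -> [8, 14, 4, 16, 16, 22]
enqueue(1) -> [8, 14, 4, 16, 16, 22, 1]
Final queue (front to back): [8, 14, 4, 16, 16, 22, 1]


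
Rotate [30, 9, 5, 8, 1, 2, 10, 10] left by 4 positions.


Left rotate by 4: [1, 2, 10, 10, 30, 9, 5, 8]


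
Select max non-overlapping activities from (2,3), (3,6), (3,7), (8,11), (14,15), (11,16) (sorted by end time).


Greedy: pick earliest-ending, then skip overlaps.
Selected (4 activities): [(2, 3), (3, 6), (8, 11), (14, 15)]


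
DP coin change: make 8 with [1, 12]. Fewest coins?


dp[0]=0; dp[i]=1+min(dp[i-c] for c in coins)
...dp[3]=3, dp[4]=4, dp[5]=5, dp[6]=6, dp[7]=7, dp[8]=8
Minimum coins for 8 = 8


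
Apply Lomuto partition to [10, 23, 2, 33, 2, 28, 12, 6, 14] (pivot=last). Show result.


Elements <= 14 go left of pivot.
Result: [10, 2, 2, 12, 6, 14, 33, 23, 28], pivot at index 5


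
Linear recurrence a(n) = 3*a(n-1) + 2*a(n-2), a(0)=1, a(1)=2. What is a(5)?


Build bottom-up:
...a(3)=28, a(4)=100, a(5)=3*100+2*28=356


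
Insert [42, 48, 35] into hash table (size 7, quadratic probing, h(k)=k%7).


Insertions: 42->slot 0; 48->slot 6; 35->slot 1
Table: [42, 35, None, None, None, None, 48]


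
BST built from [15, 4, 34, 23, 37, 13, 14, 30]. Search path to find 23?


BST root = 15
Search for 23: compare at each node
Path: [15, 34, 23]


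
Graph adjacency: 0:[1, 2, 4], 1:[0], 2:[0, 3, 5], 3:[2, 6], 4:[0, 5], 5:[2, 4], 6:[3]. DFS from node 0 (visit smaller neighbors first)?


DFS stack-based: start with [0]
Visit order: [0, 1, 2, 3, 6, 5, 4]


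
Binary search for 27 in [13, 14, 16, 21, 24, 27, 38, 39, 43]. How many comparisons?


Search for 27:
[0,8] mid=4 arr[4]=24
[5,8] mid=6 arr[6]=38
[5,5] mid=5 arr[5]=27
Total: 3 comparisons


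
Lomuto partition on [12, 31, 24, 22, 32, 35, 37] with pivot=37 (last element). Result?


Elements <= 37 go left of pivot.
Result: [12, 31, 24, 22, 32, 35, 37], pivot at index 6


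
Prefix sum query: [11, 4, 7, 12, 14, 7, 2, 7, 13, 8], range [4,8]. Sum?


Prefix sums: [0, 11, 15, 22, 34, 48, 55, 57, 64, 77, 85]
Sum[4..8] = prefix[9] - prefix[4] = 77 - 34 = 43


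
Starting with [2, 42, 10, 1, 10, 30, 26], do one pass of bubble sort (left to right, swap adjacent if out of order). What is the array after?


After one pass: [2, 10, 1, 10, 30, 26, 42]


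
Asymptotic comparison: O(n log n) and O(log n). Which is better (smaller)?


logarithmic grows slower than linearithmic
O(log n) is asymptotically smaller; O(n log n) grows faster


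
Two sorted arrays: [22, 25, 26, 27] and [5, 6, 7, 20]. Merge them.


Compare heads, take smaller each step.
Merged: [5, 6, 7, 20, 22, 25, 26, 27]


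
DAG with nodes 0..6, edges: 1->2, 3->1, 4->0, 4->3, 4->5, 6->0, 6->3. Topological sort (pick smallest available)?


Kahn's algorithm, process smallest node first
Order: [4, 5, 6, 0, 3, 1, 2]


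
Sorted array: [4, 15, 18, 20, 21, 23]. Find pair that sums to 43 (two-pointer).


Two pointers: lo=0, hi=5
Found pair: (20, 23) summing to 43


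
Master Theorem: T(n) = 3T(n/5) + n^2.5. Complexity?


a=3, b=5, c=2.5. log_5(3)=0.683 < c=2.5. Case 3: O(n^c) = O(n^2.500)
Complexity: O(n^2.500)


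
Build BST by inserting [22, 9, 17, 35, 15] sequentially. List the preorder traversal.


Root = 22; build tree by BST insertion.
Preorder traversal: [22, 9, 17, 15, 35]


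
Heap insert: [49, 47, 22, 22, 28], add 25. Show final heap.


Append 25: [49, 47, 22, 22, 28, 25]
Bubble up: swap idx 5(25) with idx 2(22)
Result: [49, 47, 25, 22, 28, 22]


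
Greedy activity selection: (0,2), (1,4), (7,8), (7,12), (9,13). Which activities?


Greedy: pick earliest-ending, then skip overlaps.
Selected (3 activities): [(0, 2), (7, 8), (9, 13)]


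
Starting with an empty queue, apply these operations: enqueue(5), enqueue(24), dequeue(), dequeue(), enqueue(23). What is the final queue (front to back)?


enqueue(5) -> [5]
enqueue(24) -> [5, 24]
dequeue() returns 5 -> [24]
dequeue() returns 24 -> []
enqueue(23) -> [23]
Final queue (front to back): [23]


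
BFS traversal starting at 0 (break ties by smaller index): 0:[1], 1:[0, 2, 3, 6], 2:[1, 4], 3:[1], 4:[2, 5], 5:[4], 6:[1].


BFS queue: start with [0]
Visit order: [0, 1, 2, 3, 6, 4, 5]


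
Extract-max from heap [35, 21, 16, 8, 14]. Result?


Max = 35
Replace root with last, heapify down
Resulting heap: [21, 14, 16, 8]


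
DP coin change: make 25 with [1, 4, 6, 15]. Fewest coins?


dp[0]=0; dp[i]=1+min(dp[i-c] for c in coins)
...dp[20]=3, dp[21]=2, dp[22]=3, dp[23]=3, dp[24]=4, dp[25]=3
Minimum coins for 25 = 3


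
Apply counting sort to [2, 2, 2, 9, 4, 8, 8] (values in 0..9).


Count array: [0, 0, 3, 0, 1, 0, 0, 0, 2, 1]
Reconstruct: [2, 2, 2, 4, 8, 8, 9]


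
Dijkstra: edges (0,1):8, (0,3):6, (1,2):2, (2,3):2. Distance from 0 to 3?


Dijkstra from 0:
Distances: {0: 0, 1: 8, 2: 8, 3: 6}
Shortest distance to 3 = 6, path = [0, 3]


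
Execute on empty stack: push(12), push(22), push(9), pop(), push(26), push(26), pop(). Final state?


push(12) -> [12]
push(22) -> [12, 22]
push(9) -> [12, 22, 9]
pop() returns 9 -> [12, 22]
push(26) -> [12, 22, 26]
push(26) -> [12, 22, 26, 26]
pop() returns 26 -> [12, 22, 26]
Final stack (bottom to top): [12, 22, 26]


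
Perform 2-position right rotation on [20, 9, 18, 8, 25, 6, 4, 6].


Right rotate by 2: [4, 6, 20, 9, 18, 8, 25, 6]


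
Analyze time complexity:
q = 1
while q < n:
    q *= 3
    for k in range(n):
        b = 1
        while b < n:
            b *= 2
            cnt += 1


Per nesting level: O(log n) * O(n) * O(log n) = O(n (log n)^2)
Complexity: O(n (log n)^2)


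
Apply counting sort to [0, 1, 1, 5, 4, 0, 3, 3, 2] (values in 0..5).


Count array: [2, 2, 1, 2, 1, 1]
Reconstruct: [0, 0, 1, 1, 2, 3, 3, 4, 5]


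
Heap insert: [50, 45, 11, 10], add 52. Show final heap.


Append 52: [50, 45, 11, 10, 52]
Bubble up: swap idx 4(52) with idx 1(45); swap idx 1(52) with idx 0(50)
Result: [52, 50, 11, 10, 45]


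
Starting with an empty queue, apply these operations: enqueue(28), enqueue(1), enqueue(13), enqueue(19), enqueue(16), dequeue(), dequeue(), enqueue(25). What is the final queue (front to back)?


enqueue(28) -> [28]
enqueue(1) -> [28, 1]
enqueue(13) -> [28, 1, 13]
enqueue(19) -> [28, 1, 13, 19]
enqueue(16) -> [28, 1, 13, 19, 16]
dequeue() returns 28 -> [1, 13, 19, 16]
dequeue() returns 1 -> [13, 19, 16]
enqueue(25) -> [13, 19, 16, 25]
Final queue (front to back): [13, 19, 16, 25]


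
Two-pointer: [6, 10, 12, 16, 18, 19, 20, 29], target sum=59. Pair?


Two pointers: lo=0, hi=7
No pair sums to 59


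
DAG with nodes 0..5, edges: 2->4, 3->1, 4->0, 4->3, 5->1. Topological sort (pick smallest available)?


Kahn's algorithm, process smallest node first
Order: [2, 4, 0, 3, 5, 1]


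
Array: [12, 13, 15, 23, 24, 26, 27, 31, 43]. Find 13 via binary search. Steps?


Search for 13:
[0,8] mid=4 arr[4]=24
[0,3] mid=1 arr[1]=13
Total: 2 comparisons


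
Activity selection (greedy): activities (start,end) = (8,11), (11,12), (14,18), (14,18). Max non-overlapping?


Greedy: pick earliest-ending, then skip overlaps.
Selected (3 activities): [(8, 11), (11, 12), (14, 18)]


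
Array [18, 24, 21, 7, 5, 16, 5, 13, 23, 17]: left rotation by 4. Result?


Left rotate by 4: [5, 16, 5, 13, 23, 17, 18, 24, 21, 7]


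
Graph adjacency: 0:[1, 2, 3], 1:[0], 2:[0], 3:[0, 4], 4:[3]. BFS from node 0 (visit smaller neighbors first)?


BFS queue: start with [0]
Visit order: [0, 1, 2, 3, 4]


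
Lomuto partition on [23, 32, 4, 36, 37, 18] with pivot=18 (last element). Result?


Elements <= 18 go left of pivot.
Result: [4, 18, 23, 36, 37, 32], pivot at index 1


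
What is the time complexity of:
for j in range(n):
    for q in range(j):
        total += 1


Per nesting level: O(n) * O(n) [triangular over j] = O(n^2)
Complexity: O(n^2)


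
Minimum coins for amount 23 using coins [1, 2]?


dp[0]=0; dp[i]=1+min(dp[i-c] for c in coins)
...dp[18]=9, dp[19]=10, dp[20]=10, dp[21]=11, dp[22]=11, dp[23]=12
Minimum coins for 23 = 12


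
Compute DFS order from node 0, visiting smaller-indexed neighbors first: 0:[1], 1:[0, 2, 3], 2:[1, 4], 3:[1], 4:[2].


DFS stack-based: start with [0]
Visit order: [0, 1, 2, 4, 3]


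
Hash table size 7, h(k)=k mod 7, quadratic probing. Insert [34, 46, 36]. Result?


Insertions: 34->slot 6; 46->slot 4; 36->slot 1
Table: [None, 36, None, None, 46, None, 34]


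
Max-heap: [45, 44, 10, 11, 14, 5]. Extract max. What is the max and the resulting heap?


Max = 45
Replace root with last, heapify down
Resulting heap: [44, 14, 10, 11, 5]


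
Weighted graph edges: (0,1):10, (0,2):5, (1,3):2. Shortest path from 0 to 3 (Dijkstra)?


Dijkstra from 0:
Distances: {0: 0, 1: 10, 2: 5, 3: 12}
Shortest distance to 3 = 12, path = [0, 1, 3]


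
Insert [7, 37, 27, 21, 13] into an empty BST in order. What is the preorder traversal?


Root = 7; build tree by BST insertion.
Preorder traversal: [7, 37, 27, 21, 13]


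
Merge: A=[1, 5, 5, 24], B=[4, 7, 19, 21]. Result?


Compare heads, take smaller each step.
Merged: [1, 4, 5, 5, 7, 19, 21, 24]


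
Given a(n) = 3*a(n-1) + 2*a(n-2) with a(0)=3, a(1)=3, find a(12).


Build bottom-up:
...a(10)=373119, a(11)=1328883, a(12)=3*1328883+2*373119=4732887


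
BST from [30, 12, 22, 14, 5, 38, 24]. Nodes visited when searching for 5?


BST root = 30
Search for 5: compare at each node
Path: [30, 12, 5]


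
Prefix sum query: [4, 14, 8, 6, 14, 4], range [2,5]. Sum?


Prefix sums: [0, 4, 18, 26, 32, 46, 50]
Sum[2..5] = prefix[6] - prefix[2] = 50 - 18 = 32


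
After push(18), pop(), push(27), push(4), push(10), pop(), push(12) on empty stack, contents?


push(18) -> [18]
pop() returns 18 -> []
push(27) -> [27]
push(4) -> [27, 4]
push(10) -> [27, 4, 10]
pop() returns 10 -> [27, 4]
push(12) -> [27, 4, 12]
Final stack (bottom to top): [27, 4, 12]


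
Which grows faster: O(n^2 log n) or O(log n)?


logarithmic grows slower than n^2 log n
O(log n) is asymptotically smaller; O(n^2 log n) grows faster


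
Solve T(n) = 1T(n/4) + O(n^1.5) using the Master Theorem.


a=1, b=4, c=1.5. log_4(1)=0 < c=1.5. Case 3: O(n^c) = O(n^1.500)
Complexity: O(n^1.500)


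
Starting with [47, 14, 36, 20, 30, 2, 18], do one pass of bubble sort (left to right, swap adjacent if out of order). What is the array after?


After one pass: [14, 36, 20, 30, 2, 18, 47]


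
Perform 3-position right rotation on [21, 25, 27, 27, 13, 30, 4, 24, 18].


Right rotate by 3: [4, 24, 18, 21, 25, 27, 27, 13, 30]


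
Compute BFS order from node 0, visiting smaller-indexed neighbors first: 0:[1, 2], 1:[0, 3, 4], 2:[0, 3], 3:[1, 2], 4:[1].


BFS queue: start with [0]
Visit order: [0, 1, 2, 3, 4]


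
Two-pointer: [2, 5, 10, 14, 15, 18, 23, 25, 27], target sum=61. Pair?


Two pointers: lo=0, hi=8
No pair sums to 61


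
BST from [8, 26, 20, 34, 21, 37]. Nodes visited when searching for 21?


BST root = 8
Search for 21: compare at each node
Path: [8, 26, 20, 21]


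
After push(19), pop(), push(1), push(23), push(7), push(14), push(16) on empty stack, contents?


push(19) -> [19]
pop() returns 19 -> []
push(1) -> [1]
push(23) -> [1, 23]
push(7) -> [1, 23, 7]
push(14) -> [1, 23, 7, 14]
push(16) -> [1, 23, 7, 14, 16]
Final stack (bottom to top): [1, 23, 7, 14, 16]


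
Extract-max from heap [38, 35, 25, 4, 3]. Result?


Max = 38
Replace root with last, heapify down
Resulting heap: [35, 4, 25, 3]


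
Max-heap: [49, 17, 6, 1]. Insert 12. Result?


Append 12: [49, 17, 6, 1, 12]
Bubble up: no swaps needed
Result: [49, 17, 6, 1, 12]


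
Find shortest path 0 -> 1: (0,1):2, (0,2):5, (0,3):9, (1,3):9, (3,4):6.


Dijkstra from 0:
Distances: {0: 0, 1: 2, 2: 5, 3: 9, 4: 15}
Shortest distance to 1 = 2, path = [0, 1]


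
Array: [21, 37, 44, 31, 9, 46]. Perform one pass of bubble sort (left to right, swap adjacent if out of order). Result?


After one pass: [21, 37, 31, 9, 44, 46]


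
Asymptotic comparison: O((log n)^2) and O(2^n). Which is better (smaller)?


polylogarithmic grows slower than exponential
O((log n)^2) is asymptotically smaller; O(2^n) grows faster


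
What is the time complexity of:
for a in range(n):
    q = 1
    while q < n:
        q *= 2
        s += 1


Per nesting level: O(n) * O(log n) = O(n log n)
Complexity: O(n log n)


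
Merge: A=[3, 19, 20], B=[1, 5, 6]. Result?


Compare heads, take smaller each step.
Merged: [1, 3, 5, 6, 19, 20]


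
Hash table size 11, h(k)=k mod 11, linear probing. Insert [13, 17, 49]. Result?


Insertions: 13->slot 2; 17->slot 6; 49->slot 5
Table: [None, None, 13, None, None, 49, 17, None, None, None, None]


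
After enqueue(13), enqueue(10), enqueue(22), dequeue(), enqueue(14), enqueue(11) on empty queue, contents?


enqueue(13) -> [13]
enqueue(10) -> [13, 10]
enqueue(22) -> [13, 10, 22]
dequeue() returns 13 -> [10, 22]
enqueue(14) -> [10, 22, 14]
enqueue(11) -> [10, 22, 14, 11]
Final queue (front to back): [10, 22, 14, 11]


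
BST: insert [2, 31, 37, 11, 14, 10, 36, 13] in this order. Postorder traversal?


Root = 2; build tree by BST insertion.
Postorder traversal: [10, 13, 14, 11, 36, 37, 31, 2]


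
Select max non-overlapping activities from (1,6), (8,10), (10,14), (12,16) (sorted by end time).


Greedy: pick earliest-ending, then skip overlaps.
Selected (3 activities): [(1, 6), (8, 10), (10, 14)]


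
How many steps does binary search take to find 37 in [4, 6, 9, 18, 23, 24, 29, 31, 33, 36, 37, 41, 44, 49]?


Search for 37:
[0,13] mid=6 arr[6]=29
[7,13] mid=10 arr[10]=37
Total: 2 comparisons


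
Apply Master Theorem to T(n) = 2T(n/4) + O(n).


a=2, b=4, c=1. log_4(2)=0.5 < c=1. Case 3: O(n^c) = O(n)
Complexity: O(n)


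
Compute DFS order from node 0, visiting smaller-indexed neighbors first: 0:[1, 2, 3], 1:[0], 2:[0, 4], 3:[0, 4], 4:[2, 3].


DFS stack-based: start with [0]
Visit order: [0, 1, 2, 4, 3]


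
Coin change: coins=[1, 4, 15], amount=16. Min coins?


dp[0]=0; dp[i]=1+min(dp[i-c] for c in coins)
...dp[11]=5, dp[12]=3, dp[13]=4, dp[14]=5, dp[15]=1, dp[16]=2
Minimum coins for 16 = 2


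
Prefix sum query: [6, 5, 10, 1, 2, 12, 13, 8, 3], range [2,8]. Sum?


Prefix sums: [0, 6, 11, 21, 22, 24, 36, 49, 57, 60]
Sum[2..8] = prefix[9] - prefix[2] = 60 - 11 = 49


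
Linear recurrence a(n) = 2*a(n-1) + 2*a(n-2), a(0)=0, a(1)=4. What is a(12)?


Build bottom-up:
...a(10)=26752, a(11)=73088, a(12)=2*73088+2*26752=199680


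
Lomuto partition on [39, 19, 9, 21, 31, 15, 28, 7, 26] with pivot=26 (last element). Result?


Elements <= 26 go left of pivot.
Result: [19, 9, 21, 15, 7, 26, 28, 31, 39], pivot at index 5


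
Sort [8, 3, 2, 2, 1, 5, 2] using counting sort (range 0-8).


Count array: [0, 1, 3, 1, 0, 1, 0, 0, 1]
Reconstruct: [1, 2, 2, 2, 3, 5, 8]


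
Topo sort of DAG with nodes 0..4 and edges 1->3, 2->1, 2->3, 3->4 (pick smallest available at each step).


Kahn's algorithm, process smallest node first
Order: [0, 2, 1, 3, 4]


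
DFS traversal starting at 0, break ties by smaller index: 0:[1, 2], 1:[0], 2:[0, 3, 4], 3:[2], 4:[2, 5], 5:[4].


DFS stack-based: start with [0]
Visit order: [0, 1, 2, 3, 4, 5]


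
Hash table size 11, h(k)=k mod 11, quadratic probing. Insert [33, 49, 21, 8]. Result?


Insertions: 33->slot 0; 49->slot 5; 21->slot 10; 8->slot 8
Table: [33, None, None, None, None, 49, None, None, 8, None, 21]


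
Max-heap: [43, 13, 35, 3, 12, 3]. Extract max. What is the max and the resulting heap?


Max = 43
Replace root with last, heapify down
Resulting heap: [35, 13, 3, 3, 12]


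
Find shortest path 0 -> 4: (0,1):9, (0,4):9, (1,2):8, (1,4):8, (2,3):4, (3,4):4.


Dijkstra from 0:
Distances: {0: 0, 1: 9, 2: 17, 3: 13, 4: 9}
Shortest distance to 4 = 9, path = [0, 4]


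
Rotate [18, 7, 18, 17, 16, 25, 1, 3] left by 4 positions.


Left rotate by 4: [16, 25, 1, 3, 18, 7, 18, 17]


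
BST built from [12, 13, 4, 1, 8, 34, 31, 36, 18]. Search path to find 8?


BST root = 12
Search for 8: compare at each node
Path: [12, 4, 8]


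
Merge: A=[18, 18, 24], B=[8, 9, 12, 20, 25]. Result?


Compare heads, take smaller each step.
Merged: [8, 9, 12, 18, 18, 20, 24, 25]


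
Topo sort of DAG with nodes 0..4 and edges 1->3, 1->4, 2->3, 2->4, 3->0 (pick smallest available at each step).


Kahn's algorithm, process smallest node first
Order: [1, 2, 3, 0, 4]


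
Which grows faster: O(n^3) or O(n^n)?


cubic grows slower than n^n
O(n^3) is asymptotically smaller; O(n^n) grows faster


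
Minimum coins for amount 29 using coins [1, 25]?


dp[0]=0; dp[i]=1+min(dp[i-c] for c in coins)
...dp[24]=24, dp[25]=1, dp[26]=2, dp[27]=3, dp[28]=4, dp[29]=5
Minimum coins for 29 = 5


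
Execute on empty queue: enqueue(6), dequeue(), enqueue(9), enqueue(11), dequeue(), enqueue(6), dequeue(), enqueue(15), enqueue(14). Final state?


enqueue(6) -> [6]
dequeue() returns 6 -> []
enqueue(9) -> [9]
enqueue(11) -> [9, 11]
dequeue() returns 9 -> [11]
enqueue(6) -> [11, 6]
dequeue() returns 11 -> [6]
enqueue(15) -> [6, 15]
enqueue(14) -> [6, 15, 14]
Final queue (front to back): [6, 15, 14]


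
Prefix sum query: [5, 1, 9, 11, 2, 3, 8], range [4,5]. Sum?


Prefix sums: [0, 5, 6, 15, 26, 28, 31, 39]
Sum[4..5] = prefix[6] - prefix[4] = 31 - 26 = 5


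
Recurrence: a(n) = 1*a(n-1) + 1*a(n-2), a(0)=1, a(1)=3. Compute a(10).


Build bottom-up:
...a(8)=76, a(9)=123, a(10)=1*123+1*76=199


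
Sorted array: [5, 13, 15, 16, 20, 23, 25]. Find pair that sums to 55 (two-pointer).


Two pointers: lo=0, hi=6
No pair sums to 55


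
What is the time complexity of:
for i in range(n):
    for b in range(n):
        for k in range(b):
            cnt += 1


Per nesting level: O(n) * O(n) * O(n) [triangular over b] = O(n^3)
Complexity: O(n^3)


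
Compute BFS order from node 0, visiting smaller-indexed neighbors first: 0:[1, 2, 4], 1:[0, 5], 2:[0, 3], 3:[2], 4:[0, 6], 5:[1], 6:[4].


BFS queue: start with [0]
Visit order: [0, 1, 2, 4, 5, 3, 6]
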